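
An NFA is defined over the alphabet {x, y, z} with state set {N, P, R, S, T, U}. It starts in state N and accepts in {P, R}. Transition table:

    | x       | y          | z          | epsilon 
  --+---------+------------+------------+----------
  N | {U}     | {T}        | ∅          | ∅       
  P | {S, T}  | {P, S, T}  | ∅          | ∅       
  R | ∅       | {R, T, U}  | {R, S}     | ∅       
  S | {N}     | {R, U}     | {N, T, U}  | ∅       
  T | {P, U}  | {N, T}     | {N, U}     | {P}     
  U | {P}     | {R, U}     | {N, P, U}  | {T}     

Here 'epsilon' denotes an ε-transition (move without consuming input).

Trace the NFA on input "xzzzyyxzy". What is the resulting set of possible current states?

{N, P, R, S, T, U}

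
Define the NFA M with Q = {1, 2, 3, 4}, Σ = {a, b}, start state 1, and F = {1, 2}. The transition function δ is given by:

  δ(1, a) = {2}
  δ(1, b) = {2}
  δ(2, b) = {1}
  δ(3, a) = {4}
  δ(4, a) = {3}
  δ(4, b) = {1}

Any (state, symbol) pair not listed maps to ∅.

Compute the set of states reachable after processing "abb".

{2}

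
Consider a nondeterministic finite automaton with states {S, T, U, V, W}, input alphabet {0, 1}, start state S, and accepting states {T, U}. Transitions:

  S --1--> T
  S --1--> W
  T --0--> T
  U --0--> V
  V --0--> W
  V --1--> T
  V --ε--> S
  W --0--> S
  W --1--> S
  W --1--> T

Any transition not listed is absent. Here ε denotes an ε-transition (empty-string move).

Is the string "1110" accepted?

Start in {S}.
Read '1': S→{T, W}; now {T, W}.
Read '1': T→∅, W→{S, T}; now {S, T}.
Read '1': S→{T, W}, T→∅; now {T, W}.
Read '0': T→{T}, W→{S}; now {S, T}.
The final set {S, T} contains the accepting state T.

Yes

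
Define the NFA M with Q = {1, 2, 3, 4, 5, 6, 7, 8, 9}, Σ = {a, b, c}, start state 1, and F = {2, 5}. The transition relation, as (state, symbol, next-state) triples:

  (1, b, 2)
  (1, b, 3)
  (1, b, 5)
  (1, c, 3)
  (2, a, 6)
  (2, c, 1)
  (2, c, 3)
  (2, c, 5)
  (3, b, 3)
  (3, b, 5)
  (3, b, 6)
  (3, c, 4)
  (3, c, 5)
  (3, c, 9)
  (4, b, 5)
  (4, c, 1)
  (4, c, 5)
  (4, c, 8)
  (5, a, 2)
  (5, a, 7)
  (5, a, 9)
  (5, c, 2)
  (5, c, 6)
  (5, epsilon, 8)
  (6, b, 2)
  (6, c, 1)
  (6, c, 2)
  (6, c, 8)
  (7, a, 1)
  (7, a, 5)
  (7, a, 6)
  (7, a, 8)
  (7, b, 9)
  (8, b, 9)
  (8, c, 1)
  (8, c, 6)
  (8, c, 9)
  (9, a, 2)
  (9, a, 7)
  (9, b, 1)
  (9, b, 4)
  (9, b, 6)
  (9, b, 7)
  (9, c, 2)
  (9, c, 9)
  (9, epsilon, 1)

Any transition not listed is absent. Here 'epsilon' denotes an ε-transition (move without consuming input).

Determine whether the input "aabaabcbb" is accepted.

No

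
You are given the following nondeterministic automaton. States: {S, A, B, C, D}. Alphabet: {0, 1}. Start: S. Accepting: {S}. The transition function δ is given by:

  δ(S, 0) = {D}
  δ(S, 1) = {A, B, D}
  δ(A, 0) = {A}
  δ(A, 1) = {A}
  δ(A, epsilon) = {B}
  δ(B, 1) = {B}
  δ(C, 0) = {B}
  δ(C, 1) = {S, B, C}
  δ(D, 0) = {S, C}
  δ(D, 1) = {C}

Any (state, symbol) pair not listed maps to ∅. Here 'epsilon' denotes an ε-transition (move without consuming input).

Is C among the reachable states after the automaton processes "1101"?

Start in {S}.
Read '1': {S} → {A, B, D}.
Read '1': {A, B, D} → {A, B, C}.
Read '0': {A, B, C} → {A, B}.
Read '1': {A, B} → {A, B}.
State C is not in {A, B}.

No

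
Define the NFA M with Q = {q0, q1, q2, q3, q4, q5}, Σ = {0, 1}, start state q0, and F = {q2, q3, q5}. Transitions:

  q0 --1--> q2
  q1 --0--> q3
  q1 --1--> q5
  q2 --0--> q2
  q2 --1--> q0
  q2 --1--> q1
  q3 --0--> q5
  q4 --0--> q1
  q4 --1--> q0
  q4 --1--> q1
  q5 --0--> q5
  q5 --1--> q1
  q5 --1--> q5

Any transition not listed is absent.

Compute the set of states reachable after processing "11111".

{q1, q2, q5}

Start in {q0}.
Read '1': {q0} → {q2}.
Read '1': {q2} → {q0, q1}.
Read '1': {q0, q1} → {q2, q5}.
Read '1': {q2, q5} → {q0, q1, q5}.
Read '1': {q0, q1, q5} → {q1, q2, q5}.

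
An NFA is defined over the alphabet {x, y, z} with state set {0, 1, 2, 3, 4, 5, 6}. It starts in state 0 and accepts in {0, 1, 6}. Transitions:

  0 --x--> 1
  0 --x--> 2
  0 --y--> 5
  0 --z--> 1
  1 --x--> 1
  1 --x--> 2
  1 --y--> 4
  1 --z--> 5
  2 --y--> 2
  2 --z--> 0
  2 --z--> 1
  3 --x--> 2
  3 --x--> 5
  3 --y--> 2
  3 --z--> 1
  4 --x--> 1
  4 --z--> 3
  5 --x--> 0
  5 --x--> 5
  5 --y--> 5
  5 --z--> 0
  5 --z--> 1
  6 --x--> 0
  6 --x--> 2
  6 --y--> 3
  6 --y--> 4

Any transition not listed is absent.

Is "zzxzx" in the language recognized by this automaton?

Yes

Start in {0}.
Read 'z': {0} → {1}.
Read 'z': {1} → {5}.
Read 'x': {5} → {0, 5}.
Read 'z': {0, 5} → {0, 1}.
Read 'x': {0, 1} → {1, 2}.
The final set {1, 2} contains the accepting state 1.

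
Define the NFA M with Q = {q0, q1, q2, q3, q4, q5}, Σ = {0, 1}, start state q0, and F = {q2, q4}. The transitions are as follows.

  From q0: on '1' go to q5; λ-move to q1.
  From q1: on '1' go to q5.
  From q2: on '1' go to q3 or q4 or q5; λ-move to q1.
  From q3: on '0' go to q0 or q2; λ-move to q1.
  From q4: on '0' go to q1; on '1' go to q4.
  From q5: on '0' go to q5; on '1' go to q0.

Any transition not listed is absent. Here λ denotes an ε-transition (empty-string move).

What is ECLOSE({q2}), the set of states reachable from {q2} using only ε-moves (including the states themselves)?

Begin with {q2}.
ε-move q2 → q1; add q1.

{q1, q2}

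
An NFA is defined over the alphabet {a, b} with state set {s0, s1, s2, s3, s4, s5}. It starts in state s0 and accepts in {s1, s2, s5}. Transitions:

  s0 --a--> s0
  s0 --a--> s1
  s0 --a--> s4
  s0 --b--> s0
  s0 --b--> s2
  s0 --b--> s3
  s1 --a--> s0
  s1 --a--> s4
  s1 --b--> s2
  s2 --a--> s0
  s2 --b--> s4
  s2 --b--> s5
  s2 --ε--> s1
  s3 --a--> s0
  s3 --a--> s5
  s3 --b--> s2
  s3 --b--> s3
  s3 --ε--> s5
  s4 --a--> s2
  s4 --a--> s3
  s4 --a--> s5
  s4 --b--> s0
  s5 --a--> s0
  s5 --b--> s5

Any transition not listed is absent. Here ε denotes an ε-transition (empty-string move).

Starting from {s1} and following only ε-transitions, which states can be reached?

Begin with {s1}.
No ε-moves leave this set, so the closure equals the set itself.

{s1}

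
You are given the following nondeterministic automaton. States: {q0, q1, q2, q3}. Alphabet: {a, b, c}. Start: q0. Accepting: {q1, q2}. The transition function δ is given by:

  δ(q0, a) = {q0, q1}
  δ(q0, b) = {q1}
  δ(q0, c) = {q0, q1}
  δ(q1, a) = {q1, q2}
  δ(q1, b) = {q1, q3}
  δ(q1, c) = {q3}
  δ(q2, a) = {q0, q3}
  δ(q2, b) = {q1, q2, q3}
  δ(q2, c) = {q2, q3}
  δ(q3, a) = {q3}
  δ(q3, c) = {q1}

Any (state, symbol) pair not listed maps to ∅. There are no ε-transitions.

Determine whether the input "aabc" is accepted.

Yes

Start in {q0}.
Read 'a': {q0} → {q0, q1}.
Read 'a': {q0, q1} → {q0, q1, q2}.
Read 'b': {q0, q1, q2} → {q1, q2, q3}.
Read 'c': {q1, q2, q3} → {q1, q2, q3}.
The final set {q1, q2, q3} contains the accepting states q1, q2.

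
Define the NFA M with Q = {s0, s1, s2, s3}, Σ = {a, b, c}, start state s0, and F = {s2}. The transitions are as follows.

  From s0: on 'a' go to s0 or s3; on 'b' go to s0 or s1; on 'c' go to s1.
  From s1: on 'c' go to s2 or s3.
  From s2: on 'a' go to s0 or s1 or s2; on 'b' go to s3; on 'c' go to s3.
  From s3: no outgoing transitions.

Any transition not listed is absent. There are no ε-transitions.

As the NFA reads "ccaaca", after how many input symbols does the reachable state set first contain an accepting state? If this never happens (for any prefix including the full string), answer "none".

2

Start in {s0}.
Read 'c': {s0} → {s1}.
Read 'c': {s1} → {s2, s3}.
None of the earlier sets intersect F, but {s2, s3} does.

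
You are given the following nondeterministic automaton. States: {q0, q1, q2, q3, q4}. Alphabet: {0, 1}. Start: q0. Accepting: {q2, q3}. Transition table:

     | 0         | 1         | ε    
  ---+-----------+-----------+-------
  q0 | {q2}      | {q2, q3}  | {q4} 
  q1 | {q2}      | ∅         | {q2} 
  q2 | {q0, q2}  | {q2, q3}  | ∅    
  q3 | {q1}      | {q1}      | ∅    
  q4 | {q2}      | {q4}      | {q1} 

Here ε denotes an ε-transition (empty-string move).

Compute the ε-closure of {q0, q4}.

{q0, q1, q2, q4}

Begin with {q0, q4}.
ε-move q4 → q1; add q1.
ε-move q1 → q2; add q2.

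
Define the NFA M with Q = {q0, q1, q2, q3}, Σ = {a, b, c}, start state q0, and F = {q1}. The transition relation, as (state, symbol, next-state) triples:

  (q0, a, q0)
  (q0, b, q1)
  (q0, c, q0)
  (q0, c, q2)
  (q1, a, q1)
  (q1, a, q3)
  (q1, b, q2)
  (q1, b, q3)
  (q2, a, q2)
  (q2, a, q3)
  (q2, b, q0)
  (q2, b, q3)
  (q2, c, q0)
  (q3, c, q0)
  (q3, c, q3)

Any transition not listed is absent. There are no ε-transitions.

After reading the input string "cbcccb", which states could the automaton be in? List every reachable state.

Start in {q0}.
Read 'c': {q0} → {q0, q2}.
Read 'b': {q0, q2} → {q0, q1, q3}.
Read 'c': {q0, q1, q3} → {q0, q2, q3}.
Read 'c': {q0, q2, q3} → {q0, q2, q3}.
Read 'c': {q0, q2, q3} → {q0, q2, q3}.
Read 'b': {q0, q2, q3} → {q0, q1, q3}.

{q0, q1, q3}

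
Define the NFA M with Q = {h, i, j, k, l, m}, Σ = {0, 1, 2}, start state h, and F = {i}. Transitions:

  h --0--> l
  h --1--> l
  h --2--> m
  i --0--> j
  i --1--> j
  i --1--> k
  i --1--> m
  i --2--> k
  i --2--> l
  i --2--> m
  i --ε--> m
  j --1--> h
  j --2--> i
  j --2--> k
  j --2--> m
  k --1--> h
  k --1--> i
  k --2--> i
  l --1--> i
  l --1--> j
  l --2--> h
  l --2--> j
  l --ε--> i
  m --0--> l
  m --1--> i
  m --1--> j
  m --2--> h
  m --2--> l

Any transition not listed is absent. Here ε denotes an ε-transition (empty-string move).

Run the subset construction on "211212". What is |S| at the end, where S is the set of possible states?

6

Start in {h}.
Read '2': {h} → {m}.
Read '1': {m} → {i, j, m}.
Read '1': {i, j, m} → {h, i, j, k, m}.
Read '2': {h, i, j, k, m} → {h, i, k, l, m}.
Read '1': {h, i, k, l, m} → {h, i, j, k, l, m}.
Read '2': {h, i, j, k, l, m} → {h, i, j, k, l, m}.
That set has 6 states.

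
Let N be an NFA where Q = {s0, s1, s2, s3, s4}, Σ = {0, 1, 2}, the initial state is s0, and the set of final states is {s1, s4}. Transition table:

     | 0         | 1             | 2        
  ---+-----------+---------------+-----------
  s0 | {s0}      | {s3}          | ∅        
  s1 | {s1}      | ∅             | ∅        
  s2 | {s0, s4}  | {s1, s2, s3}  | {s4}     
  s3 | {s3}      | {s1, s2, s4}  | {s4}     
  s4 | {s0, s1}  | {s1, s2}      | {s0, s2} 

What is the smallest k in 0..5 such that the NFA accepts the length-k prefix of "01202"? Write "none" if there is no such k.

3

Start in {s0}.
Read '0': s0→{s0}; now {s0}.
Read '1': s0→{s3}; now {s3}.
Read '2': s3→{s4}; now {s4}.
None of the earlier sets intersect F, but {s4} does.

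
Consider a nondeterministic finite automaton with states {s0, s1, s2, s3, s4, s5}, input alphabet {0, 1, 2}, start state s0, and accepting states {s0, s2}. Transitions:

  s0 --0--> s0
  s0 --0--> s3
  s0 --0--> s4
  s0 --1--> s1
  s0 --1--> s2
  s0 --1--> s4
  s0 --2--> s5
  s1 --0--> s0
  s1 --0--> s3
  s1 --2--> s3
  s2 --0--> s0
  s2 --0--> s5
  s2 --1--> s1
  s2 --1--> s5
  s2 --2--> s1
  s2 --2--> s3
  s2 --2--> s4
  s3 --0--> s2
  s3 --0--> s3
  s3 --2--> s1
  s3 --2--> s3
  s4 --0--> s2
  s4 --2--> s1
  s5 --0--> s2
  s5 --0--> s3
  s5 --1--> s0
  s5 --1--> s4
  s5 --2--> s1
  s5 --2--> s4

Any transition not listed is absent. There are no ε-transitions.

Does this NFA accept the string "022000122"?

No

Start in {s0}.
Read '0': {s0} → {s0, s3, s4}.
Read '2': {s0, s3, s4} → {s1, s3, s5}.
Read '2': {s1, s3, s5} → {s1, s3, s4}.
Read '0': {s1, s3, s4} → {s0, s2, s3}.
Read '0': {s0, s2, s3} → {s0, s2, s3, s4, s5}.
Read '0': {s0, s2, s3, s4, s5} → {s0, s2, s3, s4, s5}.
Read '1': {s0, s2, s3, s4, s5} → {s0, s1, s2, s4, s5}.
Read '2': {s0, s1, s2, s4, s5} → {s1, s3, s4, s5}.
Read '2': {s1, s3, s4, s5} → {s1, s3, s4}.
The final set {s1, s3, s4} contains no accepting state.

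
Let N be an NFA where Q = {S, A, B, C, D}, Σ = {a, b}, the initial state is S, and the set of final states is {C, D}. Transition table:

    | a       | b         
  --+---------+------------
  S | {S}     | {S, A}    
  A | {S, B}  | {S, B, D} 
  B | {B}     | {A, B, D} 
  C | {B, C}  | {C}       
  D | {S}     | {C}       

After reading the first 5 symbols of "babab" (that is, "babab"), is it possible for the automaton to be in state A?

Yes

Start in {S}.
Read 'b': {S} → {S, A}.
Read 'a': {S, A} → {S, B}.
Read 'b': {S, B} → {S, A, B, D}.
Read 'a': {S, A, B, D} → {S, B}.
Read 'b': {S, B} → {S, A, B, D}.
State A is in {S, A, B, D}.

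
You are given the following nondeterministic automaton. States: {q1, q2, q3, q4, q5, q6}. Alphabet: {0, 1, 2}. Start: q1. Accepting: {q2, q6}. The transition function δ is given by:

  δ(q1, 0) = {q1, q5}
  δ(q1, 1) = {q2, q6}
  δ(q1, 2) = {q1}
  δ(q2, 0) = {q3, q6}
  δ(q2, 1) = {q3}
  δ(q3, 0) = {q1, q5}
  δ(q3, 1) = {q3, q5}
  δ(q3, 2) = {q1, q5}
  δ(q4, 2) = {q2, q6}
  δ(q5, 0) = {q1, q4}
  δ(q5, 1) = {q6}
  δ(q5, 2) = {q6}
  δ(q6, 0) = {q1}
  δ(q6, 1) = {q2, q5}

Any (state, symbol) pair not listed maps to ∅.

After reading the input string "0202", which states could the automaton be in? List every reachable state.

Start in {q1}.
Read '0': {q1} → {q1, q5}.
Read '2': {q1, q5} → {q1, q6}.
Read '0': {q1, q6} → {q1, q5}.
Read '2': {q1, q5} → {q1, q6}.

{q1, q6}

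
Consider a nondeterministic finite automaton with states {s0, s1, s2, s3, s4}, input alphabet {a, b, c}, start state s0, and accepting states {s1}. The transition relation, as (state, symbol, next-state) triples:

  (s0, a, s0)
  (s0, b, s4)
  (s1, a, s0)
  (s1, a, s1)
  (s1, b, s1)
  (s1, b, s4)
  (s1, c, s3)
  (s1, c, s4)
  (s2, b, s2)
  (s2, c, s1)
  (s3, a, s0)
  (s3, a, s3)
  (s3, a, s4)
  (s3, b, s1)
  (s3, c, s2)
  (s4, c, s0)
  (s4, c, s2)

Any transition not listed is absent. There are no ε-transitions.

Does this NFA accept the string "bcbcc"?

Start in {s0}.
Read 'b': {s0} → {s4}.
Read 'c': {s4} → {s0, s2}.
Read 'b': {s0, s2} → {s2, s4}.
Read 'c': {s2, s4} → {s0, s1, s2}.
Read 'c': {s0, s1, s2} → {s1, s3, s4}.
The final set {s1, s3, s4} contains the accepting state s1.

Yes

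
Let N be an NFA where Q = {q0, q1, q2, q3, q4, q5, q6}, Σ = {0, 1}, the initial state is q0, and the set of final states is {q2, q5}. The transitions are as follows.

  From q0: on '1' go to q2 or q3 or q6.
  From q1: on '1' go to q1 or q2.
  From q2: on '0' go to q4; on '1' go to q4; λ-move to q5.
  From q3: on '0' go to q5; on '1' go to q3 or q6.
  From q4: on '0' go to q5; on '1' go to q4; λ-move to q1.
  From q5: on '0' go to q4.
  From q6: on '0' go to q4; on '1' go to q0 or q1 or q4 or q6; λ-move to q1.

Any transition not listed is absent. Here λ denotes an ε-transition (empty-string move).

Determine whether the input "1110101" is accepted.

Yes

Start in {q0}.
Read '1': q0→{q2, q3, q6}; union {q2, q3, q6}; ε-closure = {q1, q2, q3, q5, q6}.
Read '1': q1→{q1, q2}, q2→{q4}, q3→{q3, q6}, q5→∅, q6→{q0, q1, q4, q6}; union {q0, q1, q2, q3, q4, q6}; ε-closure = {q0, q1, q2, q3, q4, q5, q6}.
Read '1': q0→{q2, q3, q6}, q1→{q1, q2}, q2→{q4}, q3→{q3, q6}, q4→{q4}, q5→∅, q6→{q0, q1, q4, q6}; union {q0, q1, q2, q3, q4, q6}; ε-closure = {q0, q1, q2, q3, q4, q5, q6}.
Read '0': q0→∅, q1→∅, q2→{q4}, q3→{q5}, q4→{q5}, q5→{q4}, q6→{q4}; union {q4, q5}; ε-closure = {q1, q4, q5}.
Read '1': q1→{q1, q2}, q4→{q4}, q5→∅; union {q1, q2, q4}; ε-closure = {q1, q2, q4, q5}.
Read '0': q1→∅, q2→{q4}, q4→{q5}, q5→{q4}; union {q4, q5}; ε-closure = {q1, q4, q5}.
Read '1': q1→{q1, q2}, q4→{q4}, q5→∅; union {q1, q2, q4}; ε-closure = {q1, q2, q4, q5}.
The final set {q1, q2, q4, q5} contains the accepting states q2, q5.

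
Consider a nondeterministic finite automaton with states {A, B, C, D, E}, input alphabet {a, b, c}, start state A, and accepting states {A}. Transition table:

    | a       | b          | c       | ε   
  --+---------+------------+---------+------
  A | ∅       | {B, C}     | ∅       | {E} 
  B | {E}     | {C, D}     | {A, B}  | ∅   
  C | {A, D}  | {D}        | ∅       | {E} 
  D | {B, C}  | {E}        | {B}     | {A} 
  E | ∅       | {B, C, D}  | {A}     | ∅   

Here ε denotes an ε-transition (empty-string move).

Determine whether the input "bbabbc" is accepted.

Start: ε-closure({A}) = {A, E}.
Read 'b': {A, E} → {A, B, C, D, E}.
Read 'b': {A, B, C, D, E} → {A, B, C, D, E}.
Read 'a': {A, B, C, D, E} → {A, B, C, D, E}.
Read 'b': {A, B, C, D, E} → {A, B, C, D, E}.
Read 'b': {A, B, C, D, E} → {A, B, C, D, E}.
Read 'c': {A, B, C, D, E} → {A, B, E}.
The final set {A, B, E} contains the accepting state A.

Yes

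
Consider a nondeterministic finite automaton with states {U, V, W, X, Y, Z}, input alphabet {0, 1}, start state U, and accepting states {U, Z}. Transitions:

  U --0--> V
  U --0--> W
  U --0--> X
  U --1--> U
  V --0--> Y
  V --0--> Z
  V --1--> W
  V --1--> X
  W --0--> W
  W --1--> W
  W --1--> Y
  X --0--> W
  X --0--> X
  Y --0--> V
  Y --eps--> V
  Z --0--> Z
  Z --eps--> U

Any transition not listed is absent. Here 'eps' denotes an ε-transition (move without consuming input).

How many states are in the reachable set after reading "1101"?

Start in {U}.
Read '1': U→{U}; now {U}.
Read '1': U→{U}; now {U}.
Read '0': U→{V, W, X}; now {V, W, X}.
Read '1': V→{W, X}, W→{W, Y}, X→∅; union {W, X, Y}; ε-closure = {V, W, X, Y}.
That set has 4 states.

4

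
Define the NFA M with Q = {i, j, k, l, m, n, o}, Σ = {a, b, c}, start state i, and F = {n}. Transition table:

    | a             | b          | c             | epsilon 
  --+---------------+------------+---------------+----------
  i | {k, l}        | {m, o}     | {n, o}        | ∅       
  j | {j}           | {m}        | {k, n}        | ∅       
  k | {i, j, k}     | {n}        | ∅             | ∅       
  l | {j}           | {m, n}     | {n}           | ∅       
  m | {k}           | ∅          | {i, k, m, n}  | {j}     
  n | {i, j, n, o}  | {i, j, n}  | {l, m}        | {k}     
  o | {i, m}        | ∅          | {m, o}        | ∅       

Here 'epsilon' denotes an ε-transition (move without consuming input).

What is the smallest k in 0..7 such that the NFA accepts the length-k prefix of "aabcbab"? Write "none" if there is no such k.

3

Start in {i}.
Read 'a': {i} → {k, l}.
Read 'a': {k, l} → {i, j, k}.
Read 'b': {i, j, k} → {j, k, m, n, o}.
None of the earlier sets intersect F, but {j, k, m, n, o} does.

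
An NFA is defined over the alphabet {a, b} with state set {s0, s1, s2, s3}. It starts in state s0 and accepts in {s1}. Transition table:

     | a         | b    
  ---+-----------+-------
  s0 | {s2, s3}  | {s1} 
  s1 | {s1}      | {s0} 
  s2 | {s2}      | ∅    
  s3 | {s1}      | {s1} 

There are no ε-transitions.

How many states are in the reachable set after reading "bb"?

Start in {s0}.
Read 'b': {s0} → {s1}.
Read 'b': {s1} → {s0}.
That set has 1 state.

1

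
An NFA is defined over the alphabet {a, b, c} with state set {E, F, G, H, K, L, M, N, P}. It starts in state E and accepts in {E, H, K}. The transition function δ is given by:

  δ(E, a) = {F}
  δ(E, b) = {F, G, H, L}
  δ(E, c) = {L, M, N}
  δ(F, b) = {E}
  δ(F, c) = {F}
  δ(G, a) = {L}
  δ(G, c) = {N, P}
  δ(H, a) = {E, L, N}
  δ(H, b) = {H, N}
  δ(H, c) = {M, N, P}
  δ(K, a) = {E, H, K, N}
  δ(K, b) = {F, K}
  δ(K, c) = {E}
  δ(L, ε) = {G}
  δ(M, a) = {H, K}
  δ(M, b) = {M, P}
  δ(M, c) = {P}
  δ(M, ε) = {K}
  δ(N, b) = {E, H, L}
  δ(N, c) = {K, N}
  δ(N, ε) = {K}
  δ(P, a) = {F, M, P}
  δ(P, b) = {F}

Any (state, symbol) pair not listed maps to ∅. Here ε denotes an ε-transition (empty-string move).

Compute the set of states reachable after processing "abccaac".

Start in {E}.
Read 'a': E→{F}; now {F}.
Read 'b': F→{E}; now {E}.
Read 'c': E→{L, M, N}; union {L, M, N}; ε-closure = {G, K, L, M, N}.
Read 'c': G→{N, P}, K→{E}, L→∅, M→{P}, N→{K, N}; now {E, K, N, P}.
Read 'a': E→{F}, K→{E, H, K, N}, N→∅, P→{F, M, P}; now {E, F, H, K, M, N, P}.
Read 'a': E→{F}, F→∅, H→{E, L, N}, K→{E, H, K, N}, M→{H, K}, N→∅, P→{F, M, P}; union {E, F, H, K, L, M, N, P}; ε-closure = {E, F, G, H, K, L, M, N, P}.
Read 'c': E→{L, M, N}, F→{F}, G→{N, P}, H→{M, N, P}, K→{E}, L→∅, M→{P}, N→{K, N}, P→∅; union {E, F, K, L, M, N, P}; ε-closure = {E, F, G, K, L, M, N, P}.

{E, F, G, K, L, M, N, P}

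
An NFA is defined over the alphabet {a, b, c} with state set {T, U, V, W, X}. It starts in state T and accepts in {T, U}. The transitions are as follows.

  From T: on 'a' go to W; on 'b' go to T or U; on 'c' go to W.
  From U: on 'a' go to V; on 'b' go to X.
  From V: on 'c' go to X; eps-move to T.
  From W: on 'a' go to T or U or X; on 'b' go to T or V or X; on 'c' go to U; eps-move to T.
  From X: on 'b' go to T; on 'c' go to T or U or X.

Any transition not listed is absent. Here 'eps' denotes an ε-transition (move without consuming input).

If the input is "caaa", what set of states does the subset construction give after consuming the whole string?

Start in {T}.
Read 'c': T→{W}; union {W}; ε-closure = {T, W}.
Read 'a': T→{W}, W→{T, U, X}; now {T, U, W, X}.
Read 'a': T→{W}, U→{V}, W→{T, U, X}, X→∅; now {T, U, V, W, X}.
Read 'a': T→{W}, U→{V}, V→∅, W→{T, U, X}, X→∅; now {T, U, V, W, X}.

{T, U, V, W, X}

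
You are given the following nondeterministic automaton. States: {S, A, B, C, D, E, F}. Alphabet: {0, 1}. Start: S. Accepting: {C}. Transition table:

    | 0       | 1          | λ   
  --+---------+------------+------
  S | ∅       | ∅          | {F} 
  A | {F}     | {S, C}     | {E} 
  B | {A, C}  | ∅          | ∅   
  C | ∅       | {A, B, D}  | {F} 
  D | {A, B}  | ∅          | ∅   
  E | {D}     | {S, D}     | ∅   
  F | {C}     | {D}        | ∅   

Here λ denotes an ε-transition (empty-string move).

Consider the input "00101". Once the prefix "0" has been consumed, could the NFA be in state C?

Start: ε-closure({S}) = {S, F}.
Read '0': S→∅, F→{C}; union {C}; ε-closure = {C, F}.
State C is in {C, F}.

Yes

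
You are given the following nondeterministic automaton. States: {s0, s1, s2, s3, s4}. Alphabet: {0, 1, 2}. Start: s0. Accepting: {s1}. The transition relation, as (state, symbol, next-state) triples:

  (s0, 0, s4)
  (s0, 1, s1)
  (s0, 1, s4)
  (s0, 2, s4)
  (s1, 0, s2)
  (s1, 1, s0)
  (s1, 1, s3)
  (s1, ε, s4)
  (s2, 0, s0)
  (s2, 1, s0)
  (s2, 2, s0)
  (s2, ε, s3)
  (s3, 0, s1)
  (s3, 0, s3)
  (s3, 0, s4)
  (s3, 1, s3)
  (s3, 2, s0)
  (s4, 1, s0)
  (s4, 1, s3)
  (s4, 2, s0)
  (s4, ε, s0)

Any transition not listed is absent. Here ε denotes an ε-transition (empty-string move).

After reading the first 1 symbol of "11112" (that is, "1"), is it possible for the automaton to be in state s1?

Yes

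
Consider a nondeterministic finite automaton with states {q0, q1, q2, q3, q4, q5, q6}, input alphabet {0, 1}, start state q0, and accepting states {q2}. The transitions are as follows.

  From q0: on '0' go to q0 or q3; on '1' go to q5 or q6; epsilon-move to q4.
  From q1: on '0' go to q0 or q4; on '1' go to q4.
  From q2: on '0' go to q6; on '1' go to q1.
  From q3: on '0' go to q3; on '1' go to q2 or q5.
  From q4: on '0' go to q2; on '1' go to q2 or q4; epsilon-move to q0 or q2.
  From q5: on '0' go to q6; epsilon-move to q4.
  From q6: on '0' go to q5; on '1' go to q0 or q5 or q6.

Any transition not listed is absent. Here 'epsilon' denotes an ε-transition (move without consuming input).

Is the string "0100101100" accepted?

Yes

Start: ε-closure({q0}) = {q0, q2, q4}.
Read '0': q0→{q0, q3}, q2→{q6}, q4→{q2}; union {q0, q2, q3, q6}; ε-closure = {q0, q2, q3, q4, q6}.
Read '1': q0→{q5, q6}, q2→{q1}, q3→{q2, q5}, q4→{q2, q4}, q6→{q0, q5, q6}; now {q0, q1, q2, q4, q5, q6}.
Read '0': q0→{q0, q3}, q1→{q0, q4}, q2→{q6}, q4→{q2}, q5→{q6}, q6→{q5}; now {q0, q2, q3, q4, q5, q6}.
Read '0': q0→{q0, q3}, q2→{q6}, q3→{q3}, q4→{q2}, q5→{q6}, q6→{q5}; union {q0, q2, q3, q5, q6}; ε-closure = {q0, q2, q3, q4, q5, q6}.
Read '1': q0→{q5, q6}, q2→{q1}, q3→{q2, q5}, q4→{q2, q4}, q5→∅, q6→{q0, q5, q6}; now {q0, q1, q2, q4, q5, q6}.
Read '0': q0→{q0, q3}, q1→{q0, q4}, q2→{q6}, q4→{q2}, q5→{q6}, q6→{q5}; now {q0, q2, q3, q4, q5, q6}.
Read '1': q0→{q5, q6}, q2→{q1}, q3→{q2, q5}, q4→{q2, q4}, q5→∅, q6→{q0, q5, q6}; now {q0, q1, q2, q4, q5, q6}.
Read '1': q0→{q5, q6}, q1→{q4}, q2→{q1}, q4→{q2, q4}, q5→∅, q6→{q0, q5, q6}; now {q0, q1, q2, q4, q5, q6}.
Read '0': q0→{q0, q3}, q1→{q0, q4}, q2→{q6}, q4→{q2}, q5→{q6}, q6→{q5}; now {q0, q2, q3, q4, q5, q6}.
Read '0': q0→{q0, q3}, q2→{q6}, q3→{q3}, q4→{q2}, q5→{q6}, q6→{q5}; union {q0, q2, q3, q5, q6}; ε-closure = {q0, q2, q3, q4, q5, q6}.
The final set {q0, q2, q3, q4, q5, q6} contains the accepting state q2.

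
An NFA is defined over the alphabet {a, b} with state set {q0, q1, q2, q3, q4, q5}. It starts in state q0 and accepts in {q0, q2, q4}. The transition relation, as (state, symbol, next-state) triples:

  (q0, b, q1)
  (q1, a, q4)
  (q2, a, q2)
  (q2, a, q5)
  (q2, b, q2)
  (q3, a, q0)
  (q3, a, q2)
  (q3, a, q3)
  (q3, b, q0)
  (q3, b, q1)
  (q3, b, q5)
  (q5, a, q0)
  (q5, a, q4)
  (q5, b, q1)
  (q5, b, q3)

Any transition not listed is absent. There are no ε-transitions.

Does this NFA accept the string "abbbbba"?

Start in {q0}.
Read 'a': {q0} → ∅.
The set is empty and remains empty for the remaining 6 symbols.
The final set ∅ contains no accepting state.

No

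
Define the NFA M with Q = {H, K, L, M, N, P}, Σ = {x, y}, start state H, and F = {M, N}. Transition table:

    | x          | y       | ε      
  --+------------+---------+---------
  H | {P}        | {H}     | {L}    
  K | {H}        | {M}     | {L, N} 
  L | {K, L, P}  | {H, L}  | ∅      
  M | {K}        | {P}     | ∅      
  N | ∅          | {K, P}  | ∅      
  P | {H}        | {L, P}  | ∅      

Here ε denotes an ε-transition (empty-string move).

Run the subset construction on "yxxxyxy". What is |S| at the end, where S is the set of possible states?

6

Start: ε-closure({H}) = {H, L}.
Read 'y': {H, L} → {H, L}.
Read 'x': {H, L} → {K, L, N, P}.
Read 'x': {K, L, N, P} → {H, K, L, N, P}.
Read 'x': {H, K, L, N, P} → {H, K, L, N, P}.
Read 'y': {H, K, L, N, P} → {H, K, L, M, N, P}.
Read 'x': {H, K, L, M, N, P} → {H, K, L, N, P}.
Read 'y': {H, K, L, N, P} → {H, K, L, M, N, P}.
That set has 6 states.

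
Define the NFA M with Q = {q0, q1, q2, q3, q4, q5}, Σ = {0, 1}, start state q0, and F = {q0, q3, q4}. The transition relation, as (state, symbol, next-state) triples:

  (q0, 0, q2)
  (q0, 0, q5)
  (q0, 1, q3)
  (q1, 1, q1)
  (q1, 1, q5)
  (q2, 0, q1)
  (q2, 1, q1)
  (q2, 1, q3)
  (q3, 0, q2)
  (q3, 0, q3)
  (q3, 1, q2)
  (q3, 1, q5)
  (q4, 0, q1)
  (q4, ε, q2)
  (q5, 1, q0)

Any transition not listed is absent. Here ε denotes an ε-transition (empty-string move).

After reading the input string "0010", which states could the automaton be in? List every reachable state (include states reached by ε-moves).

Start in {q0}.
Read '0': {q0} → {q2, q5}.
Read '0': {q2, q5} → {q1}.
Read '1': {q1} → {q1, q5}.
Read '0': {q1, q5} → ∅.

∅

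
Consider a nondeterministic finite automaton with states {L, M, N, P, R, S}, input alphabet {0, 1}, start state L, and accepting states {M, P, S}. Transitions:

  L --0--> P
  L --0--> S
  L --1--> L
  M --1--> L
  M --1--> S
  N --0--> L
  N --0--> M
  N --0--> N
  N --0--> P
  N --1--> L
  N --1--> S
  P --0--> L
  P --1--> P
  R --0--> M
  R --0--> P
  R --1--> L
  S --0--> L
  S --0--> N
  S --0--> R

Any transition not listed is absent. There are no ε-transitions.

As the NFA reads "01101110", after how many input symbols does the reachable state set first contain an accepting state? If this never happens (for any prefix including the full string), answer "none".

1

Start in {L}.
Read '0': L→{P, S}; now {P, S}.
None of the earlier sets intersect F, but {P, S} does.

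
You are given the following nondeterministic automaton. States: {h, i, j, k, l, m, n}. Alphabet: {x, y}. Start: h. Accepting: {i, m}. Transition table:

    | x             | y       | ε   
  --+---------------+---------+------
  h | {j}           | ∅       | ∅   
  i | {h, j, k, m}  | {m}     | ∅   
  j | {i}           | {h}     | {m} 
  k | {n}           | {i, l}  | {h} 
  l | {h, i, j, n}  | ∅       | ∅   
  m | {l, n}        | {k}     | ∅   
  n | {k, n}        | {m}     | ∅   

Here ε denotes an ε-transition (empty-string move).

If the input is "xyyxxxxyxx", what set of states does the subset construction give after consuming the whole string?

{h, i, j, k, l, m, n}

Start in {h}.
Read 'x': h→{j}; union {j}; ε-closure = {j, m}.
Read 'y': j→{h}, m→{k}; now {h, k}.
Read 'y': h→∅, k→{i, l}; now {i, l}.
Read 'x': i→{h, j, k, m}, l→{h, i, j, n}; now {h, i, j, k, m, n}.
Read 'x': h→{j}, i→{h, j, k, m}, j→{i}, k→{n}, m→{l, n}, n→{k, n}; now {h, i, j, k, l, m, n}.
Read 'x': h→{j}, i→{h, j, k, m}, j→{i}, k→{n}, l→{h, i, j, n}, m→{l, n}, n→{k, n}; now {h, i, j, k, l, m, n}.
Read 'x': h→{j}, i→{h, j, k, m}, j→{i}, k→{n}, l→{h, i, j, n}, m→{l, n}, n→{k, n}; now {h, i, j, k, l, m, n}.
Read 'y': h→∅, i→{m}, j→{h}, k→{i, l}, l→∅, m→{k}, n→{m}; now {h, i, k, l, m}.
Read 'x': h→{j}, i→{h, j, k, m}, k→{n}, l→{h, i, j, n}, m→{l, n}; now {h, i, j, k, l, m, n}.
Read 'x': h→{j}, i→{h, j, k, m}, j→{i}, k→{n}, l→{h, i, j, n}, m→{l, n}, n→{k, n}; now {h, i, j, k, l, m, n}.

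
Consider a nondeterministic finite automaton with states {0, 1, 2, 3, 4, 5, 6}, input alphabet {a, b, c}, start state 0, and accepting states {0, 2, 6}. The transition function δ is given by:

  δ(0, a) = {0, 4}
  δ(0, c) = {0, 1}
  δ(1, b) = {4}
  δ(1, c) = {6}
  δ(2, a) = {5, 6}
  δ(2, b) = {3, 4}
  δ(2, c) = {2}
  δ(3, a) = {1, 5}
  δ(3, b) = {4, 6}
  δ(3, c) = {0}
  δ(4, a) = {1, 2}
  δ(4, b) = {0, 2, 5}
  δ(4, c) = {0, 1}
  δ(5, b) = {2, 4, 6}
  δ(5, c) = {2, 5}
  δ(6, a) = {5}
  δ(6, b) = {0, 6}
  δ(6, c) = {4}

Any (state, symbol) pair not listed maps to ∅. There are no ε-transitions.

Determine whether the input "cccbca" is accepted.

Start in {0}.
Read 'c': {0} → {0, 1}.
Read 'c': {0, 1} → {0, 1, 6}.
Read 'c': {0, 1, 6} → {0, 1, 4, 6}.
Read 'b': {0, 1, 4, 6} → {0, 2, 4, 5, 6}.
Read 'c': {0, 2, 4, 5, 6} → {0, 1, 2, 4, 5}.
Read 'a': {0, 1, 2, 4, 5} → {0, 1, 2, 4, 5, 6}.
The final set {0, 1, 2, 4, 5, 6} contains the accepting states 0, 2, 6.

Yes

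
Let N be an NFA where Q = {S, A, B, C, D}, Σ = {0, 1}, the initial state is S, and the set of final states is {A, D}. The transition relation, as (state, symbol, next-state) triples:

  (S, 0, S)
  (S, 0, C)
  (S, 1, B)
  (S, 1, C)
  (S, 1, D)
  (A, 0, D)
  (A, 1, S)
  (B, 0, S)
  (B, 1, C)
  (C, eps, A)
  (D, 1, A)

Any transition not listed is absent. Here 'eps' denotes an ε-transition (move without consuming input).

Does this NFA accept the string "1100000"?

Start in {S}.
Read '1': {S} → {A, B, C, D}.
Read '1': {A, B, C, D} → {S, A, C}.
Read '0': {S, A, C} → {S, A, C, D}.
Read '0': {S, A, C, D} → {S, A, C, D}.
Read '0': {S, A, C, D} → {S, A, C, D}.
Read '0': {S, A, C, D} → {S, A, C, D}.
Read '0': {S, A, C, D} → {S, A, C, D}.
The final set {S, A, C, D} contains the accepting states A, D.

Yes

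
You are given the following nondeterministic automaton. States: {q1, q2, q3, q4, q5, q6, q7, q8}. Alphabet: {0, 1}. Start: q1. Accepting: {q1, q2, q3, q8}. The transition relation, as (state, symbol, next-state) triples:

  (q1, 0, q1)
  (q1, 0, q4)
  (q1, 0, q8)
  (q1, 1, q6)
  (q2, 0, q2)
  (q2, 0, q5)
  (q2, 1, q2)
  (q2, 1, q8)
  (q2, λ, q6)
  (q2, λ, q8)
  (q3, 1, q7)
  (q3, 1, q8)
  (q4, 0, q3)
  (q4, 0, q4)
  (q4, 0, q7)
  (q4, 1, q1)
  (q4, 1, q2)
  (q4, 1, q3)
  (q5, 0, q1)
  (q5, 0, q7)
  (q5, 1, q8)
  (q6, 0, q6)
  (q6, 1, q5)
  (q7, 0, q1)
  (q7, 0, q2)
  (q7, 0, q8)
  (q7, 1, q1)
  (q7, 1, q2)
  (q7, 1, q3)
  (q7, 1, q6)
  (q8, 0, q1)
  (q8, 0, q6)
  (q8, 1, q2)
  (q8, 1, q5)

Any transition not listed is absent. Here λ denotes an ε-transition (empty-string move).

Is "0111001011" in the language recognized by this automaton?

Start in {q1}.
Read '0': {q1} → {q1, q4, q8}.
Read '1': {q1, q4, q8} → {q1, q2, q3, q5, q6, q8}.
Read '1': {q1, q2, q3, q5, q6, q8} → {q2, q5, q6, q7, q8}.
Read '1': {q2, q5, q6, q7, q8} → {q1, q2, q3, q5, q6, q8}.
Read '0': {q1, q2, q3, q5, q6, q8} → {q1, q2, q4, q5, q6, q7, q8}.
Read '0': {q1, q2, q4, q5, q6, q7, q8} → {q1, q2, q3, q4, q5, q6, q7, q8}.
Read '1': {q1, q2, q3, q4, q5, q6, q7, q8} → {q1, q2, q3, q5, q6, q7, q8}.
Read '0': {q1, q2, q3, q5, q6, q7, q8} → {q1, q2, q4, q5, q6, q7, q8}.
Read '1': {q1, q2, q4, q5, q6, q7, q8} → {q1, q2, q3, q5, q6, q8}.
Read '1': {q1, q2, q3, q5, q6, q8} → {q2, q5, q6, q7, q8}.
The final set {q2, q5, q6, q7, q8} contains the accepting states q2, q8.

Yes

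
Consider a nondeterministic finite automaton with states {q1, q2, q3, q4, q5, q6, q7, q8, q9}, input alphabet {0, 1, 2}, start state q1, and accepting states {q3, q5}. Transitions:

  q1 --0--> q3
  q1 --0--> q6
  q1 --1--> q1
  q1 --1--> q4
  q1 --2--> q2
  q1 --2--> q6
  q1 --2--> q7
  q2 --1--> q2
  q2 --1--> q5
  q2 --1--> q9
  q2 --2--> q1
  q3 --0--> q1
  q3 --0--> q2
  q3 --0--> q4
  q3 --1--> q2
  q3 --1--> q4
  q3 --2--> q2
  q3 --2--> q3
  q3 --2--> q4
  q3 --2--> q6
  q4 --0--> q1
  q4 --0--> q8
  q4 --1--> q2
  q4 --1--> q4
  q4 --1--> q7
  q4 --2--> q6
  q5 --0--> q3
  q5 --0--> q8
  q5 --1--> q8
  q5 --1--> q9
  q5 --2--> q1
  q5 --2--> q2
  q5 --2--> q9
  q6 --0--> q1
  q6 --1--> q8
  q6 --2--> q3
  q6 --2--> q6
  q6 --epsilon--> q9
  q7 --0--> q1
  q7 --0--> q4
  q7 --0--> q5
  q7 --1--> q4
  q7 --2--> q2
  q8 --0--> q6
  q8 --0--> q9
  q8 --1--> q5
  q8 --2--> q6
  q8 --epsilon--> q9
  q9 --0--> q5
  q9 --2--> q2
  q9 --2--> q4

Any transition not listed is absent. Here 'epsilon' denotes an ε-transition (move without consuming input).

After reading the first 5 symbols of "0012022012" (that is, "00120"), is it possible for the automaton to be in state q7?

Start in {q1}.
Read '0': {q1} → {q3, q6, q9}.
Read '0': {q3, q6, q9} → {q1, q2, q4, q5}.
Read '1': {q1, q2, q4, q5} → {q1, q2, q4, q5, q7, q8, q9}.
Read '2': {q1, q2, q4, q5, q7, q8, q9} → {q1, q2, q4, q6, q7, q9}.
Read '0': {q1, q2, q4, q6, q7, q9} → {q1, q3, q4, q5, q6, q8, q9}.
State q7 is not in {q1, q3, q4, q5, q6, q8, q9}.

No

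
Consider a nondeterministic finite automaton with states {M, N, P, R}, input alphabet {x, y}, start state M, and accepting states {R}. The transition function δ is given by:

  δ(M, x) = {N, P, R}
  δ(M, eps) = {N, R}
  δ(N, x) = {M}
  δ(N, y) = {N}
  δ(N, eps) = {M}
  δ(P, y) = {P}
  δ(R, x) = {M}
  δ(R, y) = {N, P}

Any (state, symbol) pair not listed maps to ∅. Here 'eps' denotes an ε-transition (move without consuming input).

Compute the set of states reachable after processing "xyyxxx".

Start: ε-closure({M}) = {M, N, R}.
Read 'x': M→{N, P, R}, N→{M}, R→{M}; now {M, N, P, R}.
Read 'y': M→∅, N→{N}, P→{P}, R→{N, P}; union {N, P}; ε-closure = {M, N, P, R}.
Read 'y': M→∅, N→{N}, P→{P}, R→{N, P}; union {N, P}; ε-closure = {M, N, P, R}.
Read 'x': M→{N, P, R}, N→{M}, P→∅, R→{M}; now {M, N, P, R}.
Read 'x': M→{N, P, R}, N→{M}, P→∅, R→{M}; now {M, N, P, R}.
Read 'x': M→{N, P, R}, N→{M}, P→∅, R→{M}; now {M, N, P, R}.

{M, N, P, R}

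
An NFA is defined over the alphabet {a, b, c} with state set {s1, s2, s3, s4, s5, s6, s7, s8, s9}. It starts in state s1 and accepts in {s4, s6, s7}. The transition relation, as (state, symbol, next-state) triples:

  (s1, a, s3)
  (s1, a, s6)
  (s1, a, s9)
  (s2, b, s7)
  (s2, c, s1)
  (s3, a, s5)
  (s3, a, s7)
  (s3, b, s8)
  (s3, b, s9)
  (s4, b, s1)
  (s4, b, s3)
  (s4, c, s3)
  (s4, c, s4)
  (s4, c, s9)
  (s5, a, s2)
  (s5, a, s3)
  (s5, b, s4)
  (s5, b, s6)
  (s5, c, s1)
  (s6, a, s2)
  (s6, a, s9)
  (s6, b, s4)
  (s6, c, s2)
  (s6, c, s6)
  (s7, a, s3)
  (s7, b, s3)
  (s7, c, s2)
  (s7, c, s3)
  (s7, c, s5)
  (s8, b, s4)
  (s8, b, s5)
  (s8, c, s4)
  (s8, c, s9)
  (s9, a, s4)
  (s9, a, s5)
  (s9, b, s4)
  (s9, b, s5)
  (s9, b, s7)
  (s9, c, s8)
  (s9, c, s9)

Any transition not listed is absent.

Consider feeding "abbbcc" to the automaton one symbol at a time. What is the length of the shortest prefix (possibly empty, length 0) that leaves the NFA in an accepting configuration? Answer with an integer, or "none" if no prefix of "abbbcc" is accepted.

1

Start in {s1}.
Read 'a': s1→{s3, s6, s9}; now {s3, s6, s9}.
None of the earlier sets intersect F, but {s3, s6, s9} does.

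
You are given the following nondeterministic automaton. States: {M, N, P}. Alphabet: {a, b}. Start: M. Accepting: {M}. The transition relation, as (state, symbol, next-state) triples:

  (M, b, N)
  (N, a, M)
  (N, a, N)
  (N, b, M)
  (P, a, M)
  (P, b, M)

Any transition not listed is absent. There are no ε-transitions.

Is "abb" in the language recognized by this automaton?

No

Start in {M}.
Read 'a': {M} → ∅.
The set is empty and remains empty for the remaining 2 symbols.
The final set ∅ contains no accepting state.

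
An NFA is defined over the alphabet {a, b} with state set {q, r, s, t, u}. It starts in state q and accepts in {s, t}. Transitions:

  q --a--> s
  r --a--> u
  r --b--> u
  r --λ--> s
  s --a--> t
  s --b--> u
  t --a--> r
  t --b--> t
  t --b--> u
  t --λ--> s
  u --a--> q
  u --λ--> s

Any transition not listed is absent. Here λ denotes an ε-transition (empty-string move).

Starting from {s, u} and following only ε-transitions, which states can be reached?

Begin with {s, u}.
No ε-moves leave this set, so the closure equals the set itself.

{s, u}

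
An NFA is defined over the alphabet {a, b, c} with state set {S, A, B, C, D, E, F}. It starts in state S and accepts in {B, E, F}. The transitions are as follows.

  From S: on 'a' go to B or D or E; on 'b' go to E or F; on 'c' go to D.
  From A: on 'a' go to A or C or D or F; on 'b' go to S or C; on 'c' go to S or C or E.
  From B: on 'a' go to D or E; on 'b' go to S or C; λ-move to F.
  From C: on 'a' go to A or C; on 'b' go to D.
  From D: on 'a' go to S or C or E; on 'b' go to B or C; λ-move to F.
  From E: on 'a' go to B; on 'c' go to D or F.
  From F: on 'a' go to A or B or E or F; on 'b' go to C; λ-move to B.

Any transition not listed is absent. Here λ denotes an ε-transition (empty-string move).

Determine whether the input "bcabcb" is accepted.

Start in {S}.
Read 'b': {S} → {B, E, F}.
Read 'c': {B, E, F} → {B, D, F}.
Read 'a': {B, D, F} → {S, A, B, C, D, E, F}.
Read 'b': {S, A, B, C, D, E, F} → {S, B, C, D, E, F}.
Read 'c': {S, B, C, D, E, F} → {B, D, F}.
Read 'b': {B, D, F} → {S, B, C, F}.
The final set {S, B, C, F} contains the accepting states B, F.

Yes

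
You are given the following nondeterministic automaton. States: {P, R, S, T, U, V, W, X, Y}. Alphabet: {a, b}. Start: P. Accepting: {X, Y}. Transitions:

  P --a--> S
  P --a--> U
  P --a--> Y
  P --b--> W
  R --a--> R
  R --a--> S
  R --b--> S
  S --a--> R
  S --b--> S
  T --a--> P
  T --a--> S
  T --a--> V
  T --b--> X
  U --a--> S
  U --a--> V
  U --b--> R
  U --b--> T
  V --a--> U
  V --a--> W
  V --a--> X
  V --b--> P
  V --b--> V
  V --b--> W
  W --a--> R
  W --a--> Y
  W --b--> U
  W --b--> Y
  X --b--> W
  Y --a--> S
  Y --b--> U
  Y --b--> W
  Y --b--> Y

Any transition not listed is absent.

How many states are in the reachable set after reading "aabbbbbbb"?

9

Start in {P}.
Read 'a': P→{S, U, Y}; now {S, U, Y}.
Read 'a': S→{R}, U→{S, V}, Y→{S}; now {R, S, V}.
Read 'b': R→{S}, S→{S}, V→{P, V, W}; now {P, S, V, W}.
Read 'b': P→{W}, S→{S}, V→{P, V, W}, W→{U, Y}; now {P, S, U, V, W, Y}.
Read 'b': P→{W}, S→{S}, U→{R, T}, V→{P, V, W}, W→{U, Y}, Y→{U, W, Y}; now {P, R, S, T, U, V, W, Y}.
Read 'b': P→{W}, R→{S}, S→{S}, T→{X}, U→{R, T}, V→{P, V, W}, W→{U, Y}, Y→{U, W, Y}; now {P, R, S, T, U, V, W, X, Y}.
Read 'b': P→{W}, R→{S}, S→{S}, T→{X}, U→{R, T}, V→{P, V, W}, W→{U, Y}, X→{W}, Y→{U, W, Y}; now {P, R, S, T, U, V, W, X, Y}.
Read 'b': P→{W}, R→{S}, S→{S}, T→{X}, U→{R, T}, V→{P, V, W}, W→{U, Y}, X→{W}, Y→{U, W, Y}; now {P, R, S, T, U, V, W, X, Y}.
Read 'b': P→{W}, R→{S}, S→{S}, T→{X}, U→{R, T}, V→{P, V, W}, W→{U, Y}, X→{W}, Y→{U, W, Y}; now {P, R, S, T, U, V, W, X, Y}.
That set has 9 states.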